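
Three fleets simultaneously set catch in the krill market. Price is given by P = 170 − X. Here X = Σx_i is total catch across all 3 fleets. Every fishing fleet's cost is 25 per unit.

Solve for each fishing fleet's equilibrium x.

A representative fishing fleet's profit is π_i = x_i(170 − X) − 25x_i, with X = x_i + Σ_{j≠i} x_j.
First-order condition: 145 − 2x_i − Σ_{j≠i} x_j = 0.
Imposing symmetry (x_j = x for all j) turns Σ_{j≠i} x_j into 2x, so 145 = 4x and x = 36.25.

36.25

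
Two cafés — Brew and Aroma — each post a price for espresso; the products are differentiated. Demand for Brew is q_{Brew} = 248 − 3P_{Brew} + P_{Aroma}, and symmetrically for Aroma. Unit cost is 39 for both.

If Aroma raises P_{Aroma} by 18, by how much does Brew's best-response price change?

3

Brew's profit: π = (P_{Brew} − 39)(248 − 3P_{Brew} + P_{Aroma}).
∂π/∂P_{Brew} = 365 − 6P_{Brew} + P_{Aroma} = 0 ⇒ P_{Brew} = 365/6 + (1/6)P_{Aroma}.
The reaction-function slope is 1/6, so an 18-unit rise in P_{Aroma} moves P_{Brew} by 1/6 × 18 = 3. Brew's best response rises — the actions are strategic complements.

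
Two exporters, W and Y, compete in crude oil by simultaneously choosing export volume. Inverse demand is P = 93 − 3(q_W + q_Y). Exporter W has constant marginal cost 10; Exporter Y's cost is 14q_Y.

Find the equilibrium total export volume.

Exporter W's profit: π = q_W(93 − 3(q_W + q_Y)) − 10q_W.
∂π/∂q_W = 83 − 6q_W − 3q_Y = 0, so q_W = 83/6 − 0.5q_Y.
By the same steps for Y: q_Y = 79/6 − 0.5q_W.
Substituting the second reaction function into the first: q_W = 83/6 − 0.5(79/6 − 0.5q_W), which gives 0.75q_W = 7.25 ⇒ q_W = 29/3.
Then q_Y = 79/6 − 0.5·(29/3) = 25/3.
Total export volume: 29/3 + 25/3 = 18.

18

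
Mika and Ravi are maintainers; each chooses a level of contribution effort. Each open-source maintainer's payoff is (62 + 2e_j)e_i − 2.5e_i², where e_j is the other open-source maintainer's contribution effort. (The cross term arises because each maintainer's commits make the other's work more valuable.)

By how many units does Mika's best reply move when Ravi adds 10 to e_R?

Mika's payoff is (62 + 2e_R)e_M − 2.5e_M².
∂π/∂e_M = 62 + 2e_R − 5e_M = 0, so e_M = 12.4 + 0.4e_R.
The reaction-function slope is 0.4, so a 10-unit rise in e_R moves e_M by 0.4 × 10 = 4. Mika's best response rises — the actions are strategic complements.

4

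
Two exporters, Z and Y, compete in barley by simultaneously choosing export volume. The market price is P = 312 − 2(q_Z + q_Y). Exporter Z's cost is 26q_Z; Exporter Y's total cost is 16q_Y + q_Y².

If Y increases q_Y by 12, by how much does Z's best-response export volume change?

Exporter Z's profit: π = q_Z(312 − 2(q_Z + q_Y)) − 26q_Z.
∂π/∂q_Z = 286 − 4q_Z − 2q_Y = 0, so q_Z = 71.5 − 0.5q_Y.
The reaction-function slope is −0.5, so a 12-unit rise in q_Y moves q_Z by −0.5 × 12 = −6. Z's best response falls — the actions are strategic substitutes.

-6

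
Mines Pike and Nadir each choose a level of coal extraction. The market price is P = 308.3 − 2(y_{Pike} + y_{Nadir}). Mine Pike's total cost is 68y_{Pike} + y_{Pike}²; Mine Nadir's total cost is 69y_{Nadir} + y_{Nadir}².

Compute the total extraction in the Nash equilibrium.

Mine Pike's profit: π = y_{Pike}(308.3 − 2(y_{Pike} + y_{Nadir})) − 68y_{Pike} − y_{Pike}².
∂π/∂y_{Pike} = 240.3 − 6y_{Pike} − 2y_{Nadir} = 0, so y_{Pike} = 40.05 − (1/3)y_{Nadir}.
By the same steps for Nadir: y_{Nadir} = 2393/60 − (1/3)y_{Pike}.
Substituting the second reaction function into the first: y_{Pike} = 40.05 − (1/3)(2393/60 − (1/3)y_{Pike}), which gives (8/9)y_{Pike} = 1204/45 ⇒ y_{Pike} = 30.1.
Then y_{Nadir} = 2393/60 − (1/3)·30.1 = 29.85.
Total extraction: 30.1 + 29.85 = 59.95.

59.95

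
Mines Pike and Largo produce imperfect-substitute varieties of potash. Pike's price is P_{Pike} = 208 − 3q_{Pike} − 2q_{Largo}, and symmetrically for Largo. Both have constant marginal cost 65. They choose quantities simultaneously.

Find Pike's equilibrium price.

118.625

Mine Pike's profit: π = q_{Pike}(208 − 3q_{Pike} − 2q_{Largo}) − 65q_{Pike}.
∂π/∂q_{Pike} = 143 − 6q_{Pike} − 2q_{Largo} = 0 ⇒ q_{Pike} = 143/6 − (1/3)q_{Largo}.
Setting q_{Pike} = q_{Largo} in the reaction function: q_{Pike} = 143/6 − (1/3)q_{Pike}, so q_{Pike} = (143/6) / (4/3) = 17.875.
P_{Pike} = 208 − 3·17.875 − 2·17.875 = 118.625.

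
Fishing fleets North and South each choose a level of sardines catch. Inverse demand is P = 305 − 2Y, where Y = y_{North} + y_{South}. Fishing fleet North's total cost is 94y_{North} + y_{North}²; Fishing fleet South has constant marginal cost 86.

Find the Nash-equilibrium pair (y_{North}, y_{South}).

Fishing fleet North's profit: π = y_{North}(305 − 2(y_{North} + y_{South})) − 94y_{North} − y_{North}².
∂π/∂y_{North} = 211 − 6y_{North} − 2y_{South} = 0, so y_{North} = 211/6 − (1/3)y_{South}.
For South: ∂π/∂y_{South} = 219 − 4y_{South} − 2y_{North} = 0 ⇒ y_{South} = 54.75 − 0.5y_{North}.
Plugging y_{South} into North's best response: y_{North} = 211/6 − (1/3)(54.75 − 0.5y_{North}) ⇒ (5/6)y_{North} = 203/12, so y_{North} = 20.3.
Then y_{South} = 54.75 − 0.5·20.3 = 44.6.

20.3, 44.6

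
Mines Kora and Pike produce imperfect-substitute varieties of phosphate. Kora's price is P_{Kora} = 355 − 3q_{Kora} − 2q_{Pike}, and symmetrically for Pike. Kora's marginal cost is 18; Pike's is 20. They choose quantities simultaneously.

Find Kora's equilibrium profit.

5355.1875

Mine Kora's profit: π = q_{Kora}(355 − 3q_{Kora} − 2q_{Pike}) − 18q_{Kora}.
∂π/∂q_{Kora} = 337 − 6q_{Kora} − 2q_{Pike} = 0 ⇒ q_{Kora} = 337/6 − (1/3)q_{Pike}.
Similarly q_{Pike} = 335/6 − (1/3)q_{Kora}.
Substituting the second reaction function into the first: q_{Kora} = 337/6 − (1/3)(335/6 − (1/3)q_{Kora}), which gives (8/9)q_{Kora} = 338/9 ⇒ q_{Kora} = 42.25.
Then q_{Pike} = 335/6 − (1/3)·42.25 = 41.75.
P_{Kora} = 355 − 3·42.25 − 2·41.75 = 144.75.
Profit = (144.75 − 18)·42.25 = 5355.1875.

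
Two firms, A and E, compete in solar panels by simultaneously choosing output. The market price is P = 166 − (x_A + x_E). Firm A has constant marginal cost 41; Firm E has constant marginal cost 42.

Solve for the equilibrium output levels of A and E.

Firm A's profit: π = x_A(166 − (x_A + x_E)) − 41x_A.
∂π/∂x_A = 125 − 2x_A − x_E = 0, so x_A = 62.5 − 0.5x_E.
By the same steps for E: x_E = 62 − 0.5x_A.
Substituting the second reaction function into the first: x_A = 62.5 − 0.5(62 − 0.5x_A), which gives 0.75x_A = 31.5 ⇒ x_A = 42.
Then x_E = 62 − 0.5·42 = 41.

42, 41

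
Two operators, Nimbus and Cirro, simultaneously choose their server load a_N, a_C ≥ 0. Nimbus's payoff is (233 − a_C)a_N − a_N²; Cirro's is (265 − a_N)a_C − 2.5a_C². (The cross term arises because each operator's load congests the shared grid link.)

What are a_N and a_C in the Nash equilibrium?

100, 33

Expanding Nimbus's payoff: 233a_N − a_Ca_N − a_N².
∂π/∂a_N = 233 − a_C − 2a_N = 0, so a_N = 116.5 − 0.5a_C.
Likewise for Cirro: a_C = 53 − 0.2a_N.
Substituting the second reaction function into the first: a_N = 116.5 − 0.5(53 − 0.2a_N), which gives 0.9a_N = 90 ⇒ a_N = 100.
Then a_C = 53 − 0.2·100 = 33.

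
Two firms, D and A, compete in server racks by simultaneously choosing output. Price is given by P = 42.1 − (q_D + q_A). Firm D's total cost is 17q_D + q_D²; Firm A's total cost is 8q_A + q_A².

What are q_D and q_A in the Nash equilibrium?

4.42, 7.42

Firm D's profit: π = q_D(42.1 − (q_D + q_A)) − 17q_D − q_D².
∂π/∂q_D = 25.1 − 4q_D − q_A = 0, so q_D = 6.275 − 0.25q_A.
By the same steps for A: q_A = 8.525 − 0.25q_D.
Plugging q_A into D's best response: q_D = 6.275 − 0.25(8.525 − 0.25q_D) ⇒ 0.9375q_D = 663/160, so q_D = 4.42.
Then q_A = 8.525 − 0.25·4.42 = 7.42.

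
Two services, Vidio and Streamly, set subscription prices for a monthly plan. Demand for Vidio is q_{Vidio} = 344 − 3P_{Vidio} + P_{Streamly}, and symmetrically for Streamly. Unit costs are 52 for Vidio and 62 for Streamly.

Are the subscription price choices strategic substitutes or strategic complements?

Vidio's profit: π = (P_{Vidio} − 52)(344 − 3P_{Vidio} + P_{Streamly}).
∂π/∂P_{Vidio} = 500 − 6P_{Vidio} + P_{Streamly} = 0 ⇒ P_{Vidio} = 250/3 + (1/6)P_{Streamly}.
The best-response slope dP_{Vidio}/dP_{Streamly} = 1/6 > 0: the reaction function is upward-sloping, so the choices are strategic complements.

strategic complements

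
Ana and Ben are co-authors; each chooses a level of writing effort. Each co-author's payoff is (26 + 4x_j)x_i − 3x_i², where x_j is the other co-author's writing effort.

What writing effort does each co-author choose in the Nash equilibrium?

13

Ana's payoff is (26 + 4x_B)x_A − 3x_A².
∂π/∂x_A = 26 + 4x_B − 6x_A = 0, so x_A = 13/3 + (2/3)x_B.
By symmetry x_B = x_A; substituting into the reaction function, (1/3)x_A = 13/3 and x_A = 13.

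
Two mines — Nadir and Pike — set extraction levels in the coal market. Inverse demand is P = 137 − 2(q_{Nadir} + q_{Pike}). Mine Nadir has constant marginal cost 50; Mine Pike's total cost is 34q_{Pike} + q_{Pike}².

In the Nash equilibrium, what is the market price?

81.6

Mine Nadir's profit: π = q_{Nadir}(137 − 2(q_{Nadir} + q_{Pike})) − 50q_{Nadir}.
∂π/∂q_{Nadir} = 87 − 4q_{Nadir} − 2q_{Pike} = 0, so q_{Nadir} = 21.75 − 0.5q_{Pike}.
For Pike: ∂π/∂q_{Pike} = 103 − 6q_{Pike} − 2q_{Nadir} = 0 ⇒ q_{Pike} = 103/6 − (1/3)q_{Nadir}.
Solving the two reaction functions simultaneously: (1 − (−0.5)(−1/3))q_{Nadir} = 21.75 − 0.5·(103/6), so (5/6)q_{Nadir} = 79/6 and q_{Nadir} = 15.8.
Then q_{Pike} = 103/6 − (1/3)·15.8 = 11.9.
Equilibrium price: P = 137 − 2·27.7 = 81.6.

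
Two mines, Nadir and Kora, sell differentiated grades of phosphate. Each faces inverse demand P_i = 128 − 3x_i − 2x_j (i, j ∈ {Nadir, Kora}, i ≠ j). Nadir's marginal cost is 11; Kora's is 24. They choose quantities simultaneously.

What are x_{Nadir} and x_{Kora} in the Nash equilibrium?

Mine Nadir's profit: π = x_{Nadir}(128 − 3x_{Nadir} − 2x_{Kora}) − 11x_{Nadir}.
∂π/∂x_{Nadir} = 117 − 6x_{Nadir} − 2x_{Kora} = 0 ⇒ x_{Nadir} = 19.5 − (1/3)x_{Kora}.
Similarly x_{Kora} = 52/3 − (1/3)x_{Nadir}.
Substituting the second reaction function into the first: x_{Nadir} = 19.5 − (1/3)(52/3 − (1/3)x_{Nadir}), which gives (8/9)x_{Nadir} = 247/18 ⇒ x_{Nadir} = 15.4375.
Then x_{Kora} = 52/3 − (1/3)·15.4375 = 12.1875.

15.4375, 12.1875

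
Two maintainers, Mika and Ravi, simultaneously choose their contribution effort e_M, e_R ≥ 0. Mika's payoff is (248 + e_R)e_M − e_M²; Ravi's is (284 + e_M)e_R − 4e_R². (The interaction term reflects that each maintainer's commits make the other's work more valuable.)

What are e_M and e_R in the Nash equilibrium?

151.2, 54.4

Expanding Mika's payoff: 248e_M + e_Re_M − e_M².
∂π/∂e_M = 248 + e_R − 2e_M = 0, so e_M = 124 + 0.5e_R.
Likewise for Ravi: e_R = 35.5 + 0.125e_M.
Solving the two reaction functions simultaneously: (1 − (0.5)(0.125))e_M = 124 + 0.5·35.5, so 0.9375e_M = 141.75 and e_M = 151.2.
Then e_R = 35.5 + 0.125·151.2 = 54.4.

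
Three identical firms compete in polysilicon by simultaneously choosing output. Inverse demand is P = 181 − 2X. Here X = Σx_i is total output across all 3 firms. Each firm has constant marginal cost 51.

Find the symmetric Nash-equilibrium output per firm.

16.25

A representative firm's profit is π_i = x_i(181 − 2X) − 51x_i, with X = x_i + Σ_{j≠i} x_j.
First-order condition: 130 − 4x_i − 2Σ_{j≠i} x_j = 0.
With identical firms, set every x_j = x: then 130 − 4x − 4x = 0, i.e. x = 130/8 = 16.25.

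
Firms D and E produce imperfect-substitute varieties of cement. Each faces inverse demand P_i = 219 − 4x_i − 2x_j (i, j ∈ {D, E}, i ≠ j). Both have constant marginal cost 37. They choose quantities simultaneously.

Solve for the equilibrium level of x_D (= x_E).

Firm D's profit: π = x_D(219 − 4x_D − 2x_E) − 37x_D.
∂π/∂x_D = 182 − 8x_D − 2x_E = 0 ⇒ x_D = 22.75 − 0.25x_E.
By symmetry x_E = x_D; substituting into the reaction function, 1.25x_D = 22.75 and x_D = 18.2.

18.2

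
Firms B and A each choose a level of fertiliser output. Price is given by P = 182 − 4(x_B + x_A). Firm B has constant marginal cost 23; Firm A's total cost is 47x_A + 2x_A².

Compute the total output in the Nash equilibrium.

Firm B's profit: π = x_B(182 − 4(x_B + x_A)) − 23x_B.
∂π/∂x_B = 159 − 8x_B − 4x_A = 0, so x_B = 19.875 − 0.5x_A.
For A: ∂π/∂x_A = 135 − 12x_A − 4x_B = 0 ⇒ x_A = 11.25 − (1/3)x_B.
Plugging x_A into B's best response: x_B = 19.875 − 0.5(11.25 − (1/3)x_B) ⇒ (5/6)x_B = 14.25, so x_B = 17.1.
Then x_A = 11.25 − (1/3)·17.1 = 5.55.
Total output: 17.1 + 5.55 = 22.65.

22.65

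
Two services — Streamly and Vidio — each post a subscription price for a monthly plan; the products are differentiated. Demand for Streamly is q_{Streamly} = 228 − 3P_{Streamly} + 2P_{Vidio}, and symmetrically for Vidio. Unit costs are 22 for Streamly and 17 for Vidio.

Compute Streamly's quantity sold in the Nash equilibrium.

151.6875

Streamly's profit: π = (P_{Streamly} − 22)(228 − 3P_{Streamly} + 2P_{Vidio}).
∂π/∂P_{Streamly} = 294 − 6P_{Streamly} + 2P_{Vidio} = 0 ⇒ P_{Streamly} = 49 + (1/3)P_{Vidio}.
Similarly P_{Vidio} = 46.5 + (1/3)P_{Streamly}.
Solving the two reaction functions simultaneously: (1 − (1/3)(1/3))P_{Streamly} = 49 + (1/3)·46.5, so (8/9)P_{Streamly} = 64.5 and P_{Streamly} = 72.5625.
Then P_{Vidio} = 46.5 + (1/3)·72.5625 = 70.6875.
q_{Streamly} = 228 − 3·72.5625 + 2·70.6875 = 151.6875.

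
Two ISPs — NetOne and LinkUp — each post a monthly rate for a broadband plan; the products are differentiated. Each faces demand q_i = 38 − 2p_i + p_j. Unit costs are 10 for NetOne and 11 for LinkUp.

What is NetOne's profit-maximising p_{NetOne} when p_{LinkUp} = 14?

18

NetOne's profit: π = (p_{NetOne} − 10)(38 − 2p_{NetOne} + p_{LinkUp}).
∂π/∂p_{NetOne} = 58 − 4p_{NetOne} + p_{LinkUp} = 0 ⇒ p_{NetOne} = 14.5 + 0.25p_{LinkUp}.
At p_{LinkUp} = 14: p_{NetOne} = 14.5 + 0.25·14 = 18.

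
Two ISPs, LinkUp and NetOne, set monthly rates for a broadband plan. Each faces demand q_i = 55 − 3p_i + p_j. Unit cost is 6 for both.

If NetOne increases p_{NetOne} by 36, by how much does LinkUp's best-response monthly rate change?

LinkUp's profit: π = (p_{LinkUp} − 6)(55 − 3p_{LinkUp} + p_{NetOne}).
∂π/∂p_{LinkUp} = 73 − 6p_{LinkUp} + p_{NetOne} = 0 ⇒ p_{LinkUp} = 73/6 + (1/6)p_{NetOne}.
The reaction-function slope is 1/6, so a 36-unit rise in p_{NetOne} moves p_{LinkUp} by 1/6 × 36 = 6. LinkUp's best response rises — the actions are strategic complements.

6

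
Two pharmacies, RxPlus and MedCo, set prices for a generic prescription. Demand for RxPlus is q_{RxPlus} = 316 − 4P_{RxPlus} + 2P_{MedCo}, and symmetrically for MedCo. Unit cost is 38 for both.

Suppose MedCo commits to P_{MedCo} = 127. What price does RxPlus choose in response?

90.25

RxPlus's profit: π = (P_{RxPlus} − 38)(316 − 4P_{RxPlus} + 2P_{MedCo}).
∂π/∂P_{RxPlus} = 468 − 8P_{RxPlus} + 2P_{MedCo} = 0 ⇒ P_{RxPlus} = 58.5 + 0.25P_{MedCo}.
At P_{MedCo} = 127: P_{RxPlus} = 58.5 + 0.25·127 = 90.25.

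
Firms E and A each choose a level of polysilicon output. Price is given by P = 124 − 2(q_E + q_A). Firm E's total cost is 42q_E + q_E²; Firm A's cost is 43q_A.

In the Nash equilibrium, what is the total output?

Firm E's profit: π = q_E(124 − 2(q_E + q_A)) − 42q_E − q_E².
∂π/∂q_E = 82 − 6q_E − 2q_A = 0, so q_E = 41/3 − (1/3)q_A.
For A: ∂π/∂q_A = 81 − 4q_A − 2q_E = 0 ⇒ q_A = 20.25 − 0.5q_E.
Plugging q_A into E's best response: q_E = 41/3 − (1/3)(20.25 − 0.5q_E) ⇒ (5/6)q_E = 83/12, so q_E = 8.3.
Then q_A = 20.25 − 0.5·8.3 = 16.1.
Total output: 8.3 + 16.1 = 24.4.

24.4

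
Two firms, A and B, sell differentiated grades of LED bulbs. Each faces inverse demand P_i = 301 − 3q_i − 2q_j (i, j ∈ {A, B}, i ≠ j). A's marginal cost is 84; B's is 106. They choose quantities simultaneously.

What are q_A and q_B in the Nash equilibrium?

Firm A's profit: π = q_A(301 − 3q_A − 2q_B) − 84q_A.
∂π/∂q_A = 217 − 6q_A − 2q_B = 0 ⇒ q_A = 217/6 − (1/3)q_B.
Similarly q_B = 32.5 − (1/3)q_A.
Plugging q_B into A's best response: q_A = 217/6 − (1/3)(32.5 − (1/3)q_A) ⇒ (8/9)q_A = 76/3, so q_A = 28.5.
Then q_B = 32.5 − (1/3)·28.5 = 23.

28.5, 23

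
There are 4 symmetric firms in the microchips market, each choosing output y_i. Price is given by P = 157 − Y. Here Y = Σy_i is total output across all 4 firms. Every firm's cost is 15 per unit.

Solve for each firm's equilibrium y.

28.4

A representative firm's profit is π_i = y_i(157 − Y) − 15y_i, with Y = y_i + Σ_{j≠i} y_j.
First-order condition: 142 − 2y_i − Σ_{j≠i} y_j = 0.
In a symmetric equilibrium every firm chooses the same y, so Σ_{j≠i} y_j = 3y. The condition becomes 142 − 5y = 0, giving y = 142/5 = 28.4.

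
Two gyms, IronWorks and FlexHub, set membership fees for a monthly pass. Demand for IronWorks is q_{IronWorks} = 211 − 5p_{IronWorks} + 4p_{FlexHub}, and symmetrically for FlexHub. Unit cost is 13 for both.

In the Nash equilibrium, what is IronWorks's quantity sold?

IronWorks's profit: π = (p_{IronWorks} − 13)(211 − 5p_{IronWorks} + 4p_{FlexHub}).
∂π/∂p_{IronWorks} = 276 − 10p_{IronWorks} + 4p_{FlexHub} = 0 ⇒ p_{IronWorks} = 27.6 + 0.4p_{FlexHub}.
Setting p_{IronWorks} = p_{FlexHub} in the reaction function: p_{IronWorks} = 27.6 + 0.4p_{IronWorks}, so p_{IronWorks} = 27.6 / 0.6 = 46.
q_{IronWorks} = 211 − 5·46 + 4·46 = 165.

165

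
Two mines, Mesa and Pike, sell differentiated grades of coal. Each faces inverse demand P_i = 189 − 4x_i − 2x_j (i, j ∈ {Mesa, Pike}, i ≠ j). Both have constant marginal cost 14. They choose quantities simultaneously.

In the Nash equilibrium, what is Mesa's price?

84

Mine Mesa's profit: π = x_{Mesa}(189 − 4x_{Mesa} − 2x_{Pike}) − 14x_{Mesa}.
∂π/∂x_{Mesa} = 175 − 8x_{Mesa} − 2x_{Pike} = 0 ⇒ x_{Mesa} = 21.875 − 0.25x_{Pike}.
Setting x_{Mesa} = x_{Pike} in the reaction function: x_{Mesa} = 21.875 − 0.25x_{Mesa}, so x_{Mesa} = 21.875 / 1.25 = 17.5.
P_{Mesa} = 189 − 4·17.5 − 2·17.5 = 84.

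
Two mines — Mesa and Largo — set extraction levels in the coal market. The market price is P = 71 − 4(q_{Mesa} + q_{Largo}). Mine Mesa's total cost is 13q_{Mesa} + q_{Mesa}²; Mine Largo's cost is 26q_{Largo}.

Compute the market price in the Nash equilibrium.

Mine Mesa's profit: π = q_{Mesa}(71 − 4(q_{Mesa} + q_{Largo})) − 13q_{Mesa} − q_{Mesa}².
∂π/∂q_{Mesa} = 58 − 10q_{Mesa} − 4q_{Largo} = 0, so q_{Mesa} = 5.8 − 0.4q_{Largo}.
For Largo: ∂π/∂q_{Largo} = 45 − 8q_{Largo} − 4q_{Mesa} = 0 ⇒ q_{Largo} = 5.625 − 0.5q_{Mesa}.
Substituting the second reaction function into the first: q_{Mesa} = 5.8 − 0.4(5.625 − 0.5q_{Mesa}), which gives 0.8q_{Mesa} = 3.55 ⇒ q_{Mesa} = 4.4375.
Then q_{Largo} = 5.625 − 0.5·4.4375 = 109/32.
Equilibrium price: P = 71 − 4·(251/32) = 39.625.

39.625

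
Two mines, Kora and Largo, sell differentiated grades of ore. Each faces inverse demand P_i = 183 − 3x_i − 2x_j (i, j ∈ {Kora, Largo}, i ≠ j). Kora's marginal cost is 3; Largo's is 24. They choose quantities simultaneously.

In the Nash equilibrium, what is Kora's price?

74.4375

Mine Kora's profit: π = x_{Kora}(183 − 3x_{Kora} − 2x_{Largo}) − 3x_{Kora}.
∂π/∂x_{Kora} = 180 − 6x_{Kora} − 2x_{Largo} = 0 ⇒ x_{Kora} = 30 − (1/3)x_{Largo}.
Similarly x_{Largo} = 26.5 − (1/3)x_{Kora}.
Plugging x_{Largo} into Kora's best response: x_{Kora} = 30 − (1/3)(26.5 − (1/3)x_{Kora}) ⇒ (8/9)x_{Kora} = 127/6, so x_{Kora} = 23.8125.
Then x_{Largo} = 26.5 − (1/3)·23.8125 = 18.5625.
P_{Kora} = 183 − 3·23.8125 − 2·18.5625 = 74.4375.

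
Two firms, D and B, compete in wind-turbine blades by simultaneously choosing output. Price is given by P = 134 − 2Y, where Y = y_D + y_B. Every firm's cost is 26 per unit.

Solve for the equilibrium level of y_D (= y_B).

18

Firm D's profit: π = y_D(134 − 2(y_D + y_B)) − 26y_D.
∂π/∂y_D = 108 − 4y_D − 2y_B = 0, so y_D = 27 − 0.5y_B.
By symmetry y_B = y_D; substituting into the reaction function, 1.5y_D = 27 and y_D = 18.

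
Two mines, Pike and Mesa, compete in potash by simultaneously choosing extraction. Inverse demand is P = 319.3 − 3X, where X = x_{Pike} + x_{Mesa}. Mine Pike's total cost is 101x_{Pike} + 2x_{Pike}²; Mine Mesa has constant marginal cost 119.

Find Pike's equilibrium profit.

Mine Pike's profit: π = x_{Pike}(319.3 − 3(x_{Pike} + x_{Mesa})) − 101x_{Pike} − 2x_{Pike}².
∂π/∂x_{Pike} = 218.3 − 10x_{Pike} − 3x_{Mesa} = 0, so x_{Pike} = 21.83 − 0.3x_{Mesa}.
For Mesa: ∂π/∂x_{Mesa} = 200.3 − 6x_{Mesa} − 3x_{Pike} = 0 ⇒ x_{Mesa} = 2003/60 − 0.5x_{Pike}.
Solving the two reaction functions simultaneously: (1 − (−0.3)(−0.5))x_{Pike} = 21.83 − 0.3·(2003/60), so 0.85x_{Pike} = 11.815 and x_{Pike} = 13.9.
Then x_{Mesa} = 2003/60 − 0.5·13.9 = 793/30.
Price P = 319.3 − 3·(121/3) = 198.3.
Pike's profit: (198.3 − 101)·13.9 − 2(13.9)² = 966.05.

966.05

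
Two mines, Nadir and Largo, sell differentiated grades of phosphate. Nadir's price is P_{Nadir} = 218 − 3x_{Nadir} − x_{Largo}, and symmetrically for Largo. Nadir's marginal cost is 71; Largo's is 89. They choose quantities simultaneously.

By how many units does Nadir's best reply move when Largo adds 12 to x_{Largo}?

-2

Mine Nadir's profit: π = x_{Nadir}(218 − 3x_{Nadir} − x_{Largo}) − 71x_{Nadir}.
∂π/∂x_{Nadir} = 147 − 6x_{Nadir} − x_{Largo} = 0 ⇒ x_{Nadir} = 24.5 − (1/6)x_{Largo}.
The reaction-function slope is −1/6, so a 12-unit rise in x_{Largo} moves x_{Nadir} by −1/6 × 12 = −2. Nadir's best response falls — the actions are strategic substitutes.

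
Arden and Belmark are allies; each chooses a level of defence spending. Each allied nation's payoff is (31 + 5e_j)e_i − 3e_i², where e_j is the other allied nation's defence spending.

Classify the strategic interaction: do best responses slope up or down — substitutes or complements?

Arden's payoff is (31 + 5e_B)e_A − 3e_A².
∂π/∂e_A = 31 + 5e_B − 6e_A = 0, so e_A = 31/6 + (5/6)e_B.
The best-response slope de_A/de_B = 5/6 > 0: the reaction function is upward-sloping, so the choices are strategic complements.

strategic complements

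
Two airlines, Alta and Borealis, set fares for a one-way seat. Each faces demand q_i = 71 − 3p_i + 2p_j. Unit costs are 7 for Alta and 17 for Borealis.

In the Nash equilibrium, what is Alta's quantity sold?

53.625

Alta's profit: π = (p_{Alta} − 7)(71 − 3p_{Alta} + 2p_{Borealis}).
∂π/∂p_{Alta} = 92 − 6p_{Alta} + 2p_{Borealis} = 0 ⇒ p_{Alta} = 46/3 + (1/3)p_{Borealis}.
Similarly p_{Borealis} = 61/3 + (1/3)p_{Alta}.
Solving the two reaction functions simultaneously: (1 − (1/3)(1/3))p_{Alta} = 46/3 + (1/3)·(61/3), so (8/9)p_{Alta} = 199/9 and p_{Alta} = 24.875.
Then p_{Borealis} = 61/3 + (1/3)·24.875 = 28.625.
q_{Alta} = 71 − 3·24.875 + 2·28.625 = 53.625.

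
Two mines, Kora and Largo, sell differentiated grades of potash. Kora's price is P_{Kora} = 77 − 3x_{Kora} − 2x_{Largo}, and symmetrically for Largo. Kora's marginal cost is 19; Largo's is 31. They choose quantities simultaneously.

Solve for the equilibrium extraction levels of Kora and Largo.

8, 5

Mine Kora's profit: π = x_{Kora}(77 − 3x_{Kora} − 2x_{Largo}) − 19x_{Kora}.
∂π/∂x_{Kora} = 58 − 6x_{Kora} − 2x_{Largo} = 0 ⇒ x_{Kora} = 29/3 − (1/3)x_{Largo}.
Similarly x_{Largo} = 23/3 − (1/3)x_{Kora}.
Plugging x_{Largo} into Kora's best response: x_{Kora} = 29/3 − (1/3)(23/3 − (1/3)x_{Kora}) ⇒ (8/9)x_{Kora} = 64/9, so x_{Kora} = 8.
Then x_{Largo} = 23/3 − (1/3)·8 = 5.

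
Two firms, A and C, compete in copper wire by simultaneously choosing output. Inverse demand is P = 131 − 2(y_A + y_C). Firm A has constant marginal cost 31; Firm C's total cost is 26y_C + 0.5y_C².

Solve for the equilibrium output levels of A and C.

18.125, 13.75

Firm A's profit: π = y_A(131 − 2(y_A + y_C)) − 31y_A.
∂π/∂y_A = 100 − 4y_A − 2y_C = 0, so y_A = 25 − 0.5y_C.
For C: ∂π/∂y_C = 105 − 5y_C − 2y_A = 0 ⇒ y_C = 21 − 0.4y_A.
Solving the two reaction functions simultaneously: (1 − (−0.5)(−0.4))y_A = 25 − 0.5·21, so 0.8y_A = 14.5 and y_A = 18.125.
Then y_C = 21 − 0.4·18.125 = 13.75.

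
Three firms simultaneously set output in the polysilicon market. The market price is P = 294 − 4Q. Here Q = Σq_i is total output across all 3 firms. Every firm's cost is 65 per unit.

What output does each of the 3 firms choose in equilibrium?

14.3125

A representative firm's profit is π_i = q_i(294 − 4Q) − 65q_i, with Q = q_i + Σ_{j≠i} q_j.
First-order condition: 229 − 8q_i − 4Σ_{j≠i} q_j = 0.
With identical firms, set every q_j = q: then 229 − 8q − 8q = 0, i.e. q = 229/16 = 14.3125.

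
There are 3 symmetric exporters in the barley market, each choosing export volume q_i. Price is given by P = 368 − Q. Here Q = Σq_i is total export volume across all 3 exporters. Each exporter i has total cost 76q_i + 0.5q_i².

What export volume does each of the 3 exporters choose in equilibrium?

58.4

A representative exporter's profit is π_i = q_i(368 − Q) − 76q_i − 0.5q_i², with Q = q_i + Σ_{j≠i} q_j.
First-order condition: 292 − 3q_i − Σ_{j≠i} q_j = 0.
In a symmetric equilibrium every exporter chooses the same q, so Σ_{j≠i} q_j = 2q. The condition becomes 292 − 5q = 0, giving q = 292/5 = 58.4.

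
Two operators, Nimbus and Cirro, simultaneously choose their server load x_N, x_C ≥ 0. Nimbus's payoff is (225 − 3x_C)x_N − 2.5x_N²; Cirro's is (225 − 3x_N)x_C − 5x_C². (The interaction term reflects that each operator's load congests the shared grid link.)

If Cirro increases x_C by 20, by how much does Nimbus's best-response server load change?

-12

Expanding Nimbus's payoff: 225x_N − 3x_Cx_N − 2.5x_N².
∂π/∂x_N = 225 − 3x_C − 5x_N = 0, so x_N = 45 − 0.6x_C.
The reaction-function slope is −0.6, so a 20-unit rise in x_C moves x_N by −0.6 × 20 = −12. Nimbus's best response falls — the actions are strategic substitutes.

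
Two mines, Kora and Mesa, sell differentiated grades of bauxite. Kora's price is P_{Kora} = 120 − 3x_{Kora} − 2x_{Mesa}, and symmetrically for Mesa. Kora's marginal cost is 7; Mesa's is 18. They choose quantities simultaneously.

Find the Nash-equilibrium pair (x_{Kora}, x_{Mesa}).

14.8125, 12.0625

Mine Kora's profit: π = x_{Kora}(120 − 3x_{Kora} − 2x_{Mesa}) − 7x_{Kora}.
∂π/∂x_{Kora} = 113 − 6x_{Kora} − 2x_{Mesa} = 0 ⇒ x_{Kora} = 113/6 − (1/3)x_{Mesa}.
Similarly x_{Mesa} = 17 − (1/3)x_{Kora}.
Plugging x_{Mesa} into Kora's best response: x_{Kora} = 113/6 − (1/3)(17 − (1/3)x_{Kora}) ⇒ (8/9)x_{Kora} = 79/6, so x_{Kora} = 14.8125.
Then x_{Mesa} = 17 − (1/3)·14.8125 = 12.0625.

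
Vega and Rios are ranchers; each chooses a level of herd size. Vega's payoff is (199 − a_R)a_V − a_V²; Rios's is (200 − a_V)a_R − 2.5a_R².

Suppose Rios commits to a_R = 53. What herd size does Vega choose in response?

Expanding Vega's payoff: 199a_V − a_Ra_V − a_V².
∂π/∂a_V = 199 − a_R − 2a_V = 0, so a_V = 99.5 − 0.5a_R.
At a_R = 53: a_V = 99.5 − 0.5·53 = 73.

73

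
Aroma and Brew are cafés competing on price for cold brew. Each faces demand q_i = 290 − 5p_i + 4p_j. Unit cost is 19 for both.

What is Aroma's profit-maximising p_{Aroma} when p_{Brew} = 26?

48.9

Aroma's profit: π = (p_{Aroma} − 19)(290 − 5p_{Aroma} + 4p_{Brew}).
∂π/∂p_{Aroma} = 385 − 10p_{Aroma} + 4p_{Brew} = 0 ⇒ p_{Aroma} = 38.5 + 0.4p_{Brew}.
At p_{Brew} = 26: p_{Aroma} = 38.5 + 0.4·26 = 48.9.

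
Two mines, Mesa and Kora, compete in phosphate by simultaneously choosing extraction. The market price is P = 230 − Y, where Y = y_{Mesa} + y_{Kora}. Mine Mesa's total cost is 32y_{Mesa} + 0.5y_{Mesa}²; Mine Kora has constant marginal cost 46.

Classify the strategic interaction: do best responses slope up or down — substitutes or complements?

strategic substitutes

Mine Mesa's profit: π = y_{Mesa}(230 − (y_{Mesa} + y_{Kora})) − 32y_{Mesa} − 0.5y_{Mesa}².
∂π/∂y_{Mesa} = 198 − 3y_{Mesa} − y_{Kora} = 0, so y_{Mesa} = 66 − (1/3)y_{Kora}.
The best-response slope dy_{Mesa}/dy_{Kora} = −1/3 < 0: the reaction function is downward-sloping, so the choices are strategic substitutes.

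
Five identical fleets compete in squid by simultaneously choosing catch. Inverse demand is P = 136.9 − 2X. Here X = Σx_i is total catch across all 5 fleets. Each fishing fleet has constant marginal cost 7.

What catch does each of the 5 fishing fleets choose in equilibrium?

10.825

A representative fishing fleet's profit is π_i = x_i(136.9 − 2X) − 7x_i, with X = x_i + Σ_{j≠i} x_j.
First-order condition: 129.9 − 4x_i − 2Σ_{j≠i} x_j = 0.
Imposing symmetry (x_j = x for all j) turns Σ_{j≠i} x_j into 4x, so 129.9 = 12x and x = 10.825.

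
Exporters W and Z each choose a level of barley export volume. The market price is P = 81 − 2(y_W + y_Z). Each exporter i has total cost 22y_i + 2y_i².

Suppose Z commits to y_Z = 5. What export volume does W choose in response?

Exporter W's profit: π = y_W(81 − 2(y_W + y_Z)) − 22y_W − 2y_W².
∂π/∂y_W = 59 − 8y_W − 2y_Z = 0, so y_W = 7.375 − 0.25y_Z.
At y_Z = 5: y_W = 7.375 − 0.25·5 = 6.125.

6.125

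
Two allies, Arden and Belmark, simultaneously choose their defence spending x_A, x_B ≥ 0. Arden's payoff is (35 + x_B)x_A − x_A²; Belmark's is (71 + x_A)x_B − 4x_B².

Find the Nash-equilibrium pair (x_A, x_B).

23.4, 11.8

Expanding Arden's payoff: 35x_A + x_Bx_A − x_A².
∂π/∂x_A = 35 + x_B − 2x_A = 0, so x_A = 17.5 + 0.5x_B.
Likewise for Belmark: x_B = 8.875 + 0.125x_A.
Plugging x_B into Arden's best response: x_A = 17.5 + 0.5(8.875 + 0.125x_A) ⇒ 0.9375x_A = 21.9375, so x_A = 23.4.
Then x_B = 8.875 + 0.125·23.4 = 11.8.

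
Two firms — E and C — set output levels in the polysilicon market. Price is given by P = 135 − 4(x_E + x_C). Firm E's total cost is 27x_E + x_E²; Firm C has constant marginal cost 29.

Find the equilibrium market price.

Firm E's profit: π = x_E(135 − 4(x_E + x_C)) − 27x_E − x_E².
∂π/∂x_E = 108 − 10x_E − 4x_C = 0, so x_E = 10.8 − 0.4x_C.
For C: ∂π/∂x_C = 106 − 8x_C − 4x_E = 0 ⇒ x_C = 13.25 − 0.5x_E.
Plugging x_C into E's best response: x_E = 10.8 − 0.4(13.25 − 0.5x_E) ⇒ 0.8x_E = 5.5, so x_E = 6.875.
Then x_C = 13.25 − 0.5·6.875 = 9.8125.
Equilibrium price: P = 135 − 4·16.6875 = 68.25.

68.25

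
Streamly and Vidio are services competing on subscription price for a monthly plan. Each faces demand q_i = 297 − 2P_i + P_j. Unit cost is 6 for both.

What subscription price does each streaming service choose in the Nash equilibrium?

Streamly's profit: π = (P_{Streamly} − 6)(297 − 2P_{Streamly} + P_{Vidio}).
∂π/∂P_{Streamly} = 309 − 4P_{Streamly} + P_{Vidio} = 0 ⇒ P_{Streamly} = 77.25 + 0.25P_{Vidio}.
By symmetry P_{Vidio} = P_{Streamly}; substituting into the reaction function, 0.75P_{Streamly} = 77.25 and P_{Streamly} = 103.

103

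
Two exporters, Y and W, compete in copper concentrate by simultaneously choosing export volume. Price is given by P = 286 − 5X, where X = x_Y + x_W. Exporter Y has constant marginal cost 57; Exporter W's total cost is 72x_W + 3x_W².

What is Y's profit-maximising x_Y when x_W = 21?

12.4

Exporter Y's profit: π = x_Y(286 − 5(x_Y + x_W)) − 57x_Y.
∂π/∂x_Y = 229 − 10x_Y − 5x_W = 0, so x_Y = 22.9 − 0.5x_W.
At x_W = 21: x_Y = 22.9 − 0.5·21 = 12.4.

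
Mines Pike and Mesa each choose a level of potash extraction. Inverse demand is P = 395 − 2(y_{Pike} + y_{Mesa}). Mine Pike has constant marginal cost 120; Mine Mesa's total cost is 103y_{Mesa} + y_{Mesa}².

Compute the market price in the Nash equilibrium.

226.6

Mine Pike's profit: π = y_{Pike}(395 − 2(y_{Pike} + y_{Mesa})) − 120y_{Pike}.
∂π/∂y_{Pike} = 275 − 4y_{Pike} − 2y_{Mesa} = 0, so y_{Pike} = 68.75 − 0.5y_{Mesa}.
For Mesa: ∂π/∂y_{Mesa} = 292 − 6y_{Mesa} − 2y_{Pike} = 0 ⇒ y_{Mesa} = 146/3 − (1/3)y_{Pike}.
Plugging y_{Mesa} into Pike's best response: y_{Pike} = 68.75 − 0.5(146/3 − (1/3)y_{Pike}) ⇒ (5/6)y_{Pike} = 533/12, so y_{Pike} = 53.3.
Then y_{Mesa} = 146/3 − (1/3)·53.3 = 30.9.
Equilibrium price: P = 395 − 2·84.2 = 226.6.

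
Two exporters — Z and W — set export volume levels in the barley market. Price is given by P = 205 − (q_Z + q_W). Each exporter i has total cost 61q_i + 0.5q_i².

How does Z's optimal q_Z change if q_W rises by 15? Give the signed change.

Exporter Z's profit: π = q_Z(205 − (q_Z + q_W)) − 61q_Z − 0.5q_Z².
∂π/∂q_Z = 144 − 3q_Z − q_W = 0, so q_Z = 48 − (1/3)q_W.
The reaction-function slope is −1/3, so a 15-unit rise in q_W moves q_Z by −1/3 × 15 = −5. Z's best response falls — the actions are strategic substitutes.

-5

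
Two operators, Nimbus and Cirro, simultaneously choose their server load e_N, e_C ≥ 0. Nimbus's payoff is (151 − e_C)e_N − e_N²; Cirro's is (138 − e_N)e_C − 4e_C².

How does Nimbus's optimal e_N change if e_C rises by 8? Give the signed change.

-4

Expanding Nimbus's payoff: 151e_N − e_Ce_N − e_N².
∂π/∂e_N = 151 − e_C − 2e_N = 0, so e_N = 75.5 − 0.5e_C.
The reaction-function slope is −0.5, so an 8-unit rise in e_C moves e_N by −0.5 × 8 = −4. Nimbus's best response falls — the actions are strategic substitutes.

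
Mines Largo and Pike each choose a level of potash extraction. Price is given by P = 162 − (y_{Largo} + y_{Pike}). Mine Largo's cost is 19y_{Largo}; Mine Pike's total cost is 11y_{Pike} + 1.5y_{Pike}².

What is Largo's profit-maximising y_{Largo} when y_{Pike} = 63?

40

Mine Largo's profit: π = y_{Largo}(162 − (y_{Largo} + y_{Pike})) − 19y_{Largo}.
∂π/∂y_{Largo} = 143 − 2y_{Largo} − y_{Pike} = 0, so y_{Largo} = 71.5 − 0.5y_{Pike}.
At y_{Pike} = 63: y_{Largo} = 71.5 − 0.5·63 = 40.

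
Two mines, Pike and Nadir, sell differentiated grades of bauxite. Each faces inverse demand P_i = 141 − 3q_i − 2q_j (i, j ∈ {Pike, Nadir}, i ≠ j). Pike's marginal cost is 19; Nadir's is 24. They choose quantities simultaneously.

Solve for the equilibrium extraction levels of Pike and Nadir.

15.5625, 14.3125

Mine Pike's profit: π = q_{Pike}(141 − 3q_{Pike} − 2q_{Nadir}) − 19q_{Pike}.
∂π/∂q_{Pike} = 122 − 6q_{Pike} − 2q_{Nadir} = 0 ⇒ q_{Pike} = 61/3 − (1/3)q_{Nadir}.
Similarly q_{Nadir} = 19.5 − (1/3)q_{Pike}.
Plugging q_{Nadir} into Pike's best response: q_{Pike} = 61/3 − (1/3)(19.5 − (1/3)q_{Pike}) ⇒ (8/9)q_{Pike} = 83/6, so q_{Pike} = 15.5625.
Then q_{Nadir} = 19.5 − (1/3)·15.5625 = 14.3125.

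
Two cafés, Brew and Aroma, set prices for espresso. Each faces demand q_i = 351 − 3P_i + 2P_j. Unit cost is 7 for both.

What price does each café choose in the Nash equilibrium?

Brew's profit: π = (P_{Brew} − 7)(351 − 3P_{Brew} + 2P_{Aroma}).
∂π/∂P_{Brew} = 372 − 6P_{Brew} + 2P_{Aroma} = 0 ⇒ P_{Brew} = 62 + (1/3)P_{Aroma}.
The game is symmetric, so in equilibrium P_{Aroma} = P_{Brew}: the reaction function gives (2/3)P_{Brew} = 62, hence P_{Brew} = 93.

93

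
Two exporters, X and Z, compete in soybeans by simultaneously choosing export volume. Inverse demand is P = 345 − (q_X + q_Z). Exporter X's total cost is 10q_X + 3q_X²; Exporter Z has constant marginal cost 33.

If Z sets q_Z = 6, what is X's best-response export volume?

Exporter X's profit: π = q_X(345 − (q_X + q_Z)) − 10q_X − 3q_X².
∂π/∂q_X = 335 − 8q_X − q_Z = 0, so q_X = 41.875 − 0.125q_Z.
At q_Z = 6: q_X = 41.875 − 0.125·6 = 41.125.

41.125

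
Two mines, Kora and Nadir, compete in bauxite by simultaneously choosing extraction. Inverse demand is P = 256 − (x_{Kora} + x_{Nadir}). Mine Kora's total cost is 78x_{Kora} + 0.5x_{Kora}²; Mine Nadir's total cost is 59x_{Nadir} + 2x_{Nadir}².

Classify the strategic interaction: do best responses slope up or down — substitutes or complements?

Mine Kora's profit: π = x_{Kora}(256 − (x_{Kora} + x_{Nadir})) − 78x_{Kora} − 0.5x_{Kora}².
∂π/∂x_{Kora} = 178 − 3x_{Kora} − x_{Nadir} = 0, so x_{Kora} = 178/3 − (1/3)x_{Nadir}.
The best-response slope dx_{Kora}/dx_{Nadir} = −1/3 < 0: the reaction function is downward-sloping, so the choices are strategic substitutes.

strategic substitutes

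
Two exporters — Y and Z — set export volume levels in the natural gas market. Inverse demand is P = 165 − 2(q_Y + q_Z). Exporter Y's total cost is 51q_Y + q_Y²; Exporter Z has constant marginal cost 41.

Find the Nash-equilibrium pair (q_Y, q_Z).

10.4, 25.8

Exporter Y's profit: π = q_Y(165 − 2(q_Y + q_Z)) − 51q_Y − q_Y².
∂π/∂q_Y = 114 − 6q_Y − 2q_Z = 0, so q_Y = 19 − (1/3)q_Z.
For Z: ∂π/∂q_Z = 124 − 4q_Z − 2q_Y = 0 ⇒ q_Z = 31 − 0.5q_Y.
Substituting the second reaction function into the first: q_Y = 19 − (1/3)(31 − 0.5q_Y), which gives (5/6)q_Y = 26/3 ⇒ q_Y = 10.4.
Then q_Z = 31 − 0.5·10.4 = 25.8.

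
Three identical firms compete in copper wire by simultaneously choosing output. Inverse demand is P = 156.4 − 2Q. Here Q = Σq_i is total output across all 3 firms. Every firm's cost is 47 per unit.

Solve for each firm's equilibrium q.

A representative firm's profit is π_i = q_i(156.4 − 2Q) − 47q_i, with Q = q_i + Σ_{j≠i} q_j.
First-order condition: 109.4 − 4q_i − 2Σ_{j≠i} q_j = 0.
Imposing symmetry (q_j = q for all j) turns Σ_{j≠i} q_j into 2q, so 109.4 = 8q and q = 13.675.

13.675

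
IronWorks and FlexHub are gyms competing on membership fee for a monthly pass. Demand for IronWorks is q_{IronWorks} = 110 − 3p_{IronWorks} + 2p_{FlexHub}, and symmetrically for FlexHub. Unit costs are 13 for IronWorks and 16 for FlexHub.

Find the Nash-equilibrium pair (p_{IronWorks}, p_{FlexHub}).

37.8125, 38.9375

IronWorks's profit: π = (p_{IronWorks} − 13)(110 − 3p_{IronWorks} + 2p_{FlexHub}).
∂π/∂p_{IronWorks} = 149 − 6p_{IronWorks} + 2p_{FlexHub} = 0 ⇒ p_{IronWorks} = 149/6 + (1/3)p_{FlexHub}.
Similarly p_{FlexHub} = 79/3 + (1/3)p_{IronWorks}.
Substituting the second reaction function into the first: p_{IronWorks} = 149/6 + (1/3)(79/3 + (1/3)p_{IronWorks}), which gives (8/9)p_{IronWorks} = 605/18 ⇒ p_{IronWorks} = 37.8125.
Then p_{FlexHub} = 79/3 + (1/3)·37.8125 = 38.9375.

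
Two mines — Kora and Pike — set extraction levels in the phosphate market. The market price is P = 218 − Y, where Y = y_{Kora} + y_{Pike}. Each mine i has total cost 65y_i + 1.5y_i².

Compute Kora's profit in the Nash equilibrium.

Mine Kora's profit: π = y_{Kora}(218 − (y_{Kora} + y_{Pike})) − 65y_{Kora} − 1.5y_{Kora}².
∂π/∂y_{Kora} = 153 − 5y_{Kora} − y_{Pike} = 0, so y_{Kora} = 30.6 − 0.2y_{Pike}.
Setting y_{Kora} = y_{Pike} in the reaction function: y_{Kora} = 30.6 − 0.2y_{Kora}, so y_{Kora} = 30.6 / 1.2 = 25.5.
Price P = 218 − 51 = 167.
Kora's profit: (167 − 65)·25.5 − 1.5(25.5)² = 1625.625.

1625.625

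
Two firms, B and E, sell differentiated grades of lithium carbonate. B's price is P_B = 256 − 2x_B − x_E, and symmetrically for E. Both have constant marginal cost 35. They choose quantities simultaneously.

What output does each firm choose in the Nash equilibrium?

44.2

Firm B's profit: π = x_B(256 − 2x_B − x_E) − 35x_B.
∂π/∂x_B = 221 − 4x_B − x_E = 0 ⇒ x_B = 55.25 − 0.25x_E.
Setting x_B = x_E in the reaction function: x_B = 55.25 − 0.25x_B, so x_B = 55.25 / 1.25 = 44.2.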